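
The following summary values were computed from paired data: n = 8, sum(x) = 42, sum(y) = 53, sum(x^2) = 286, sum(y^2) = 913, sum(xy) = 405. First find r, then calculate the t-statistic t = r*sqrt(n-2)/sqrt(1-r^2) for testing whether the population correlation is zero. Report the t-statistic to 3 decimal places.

Numerator: nΣxy − (Σx)(Σy) = 8·405 − (42)(53) = 1014
Denominator: √[(nΣx²−(Σx)²)(nΣy²−(Σy)²)]
  nΣx²−(Σx)² = 8·286 − 1764 = 524;  nΣy²−(Σy)² = 8·913 − 2809 = 4495
  √(524·4495) = √2355380 = 1534.7247
r = 1014 / 1534.7247 = 0.6607
t = r·√(n−2)/√(1−r²) = 0.6607·√6 / √(1−0.436524) = 1.618378 / 0.750650 = 2.156

2.156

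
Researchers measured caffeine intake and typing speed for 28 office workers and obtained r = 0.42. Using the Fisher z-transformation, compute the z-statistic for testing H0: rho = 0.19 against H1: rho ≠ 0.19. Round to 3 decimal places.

1.277

z_r = atanh(0.42) = 0.447692,  z_0 = atanh(0.19) = 0.192337
SE = 1/√(n−3) = 1/√25 = 0.200000
z = (z_r − z_0)/SE = (0.447692 − 0.192337) / 0.200000 = 0.255355 / 0.200000 = 1.277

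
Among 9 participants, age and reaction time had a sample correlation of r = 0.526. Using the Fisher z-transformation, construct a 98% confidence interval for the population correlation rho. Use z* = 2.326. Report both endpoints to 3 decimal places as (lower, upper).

Fisher z: z_r = atanh(r) = ½·ln((1+0.526)/(1−0.526)) = 0.584599
SE(z) = 1/√(n−3) = 1/√6 = 0.408248
98% ⇒ z* = 2.326; margin = 2.326·0.408248 = 0.949585
CI on z-scale: (-0.364986, 1.534184)
Back-transform: tanh(-0.364986) = -0.349598, tanh(1.534184) = 0.911138

(-0.350, 0.911)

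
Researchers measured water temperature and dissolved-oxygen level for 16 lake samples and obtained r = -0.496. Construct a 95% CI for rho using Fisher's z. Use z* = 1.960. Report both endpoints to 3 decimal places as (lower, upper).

z_r = atanh(-0.496) = -0.543987;  SE = 1/√(n−3) = 1/√13 = 0.277350
z-limits: -0.543987 ± 1.960·0.277350 = -0.543987 ± 0.543606 = [-1.087593, -0.000381]
ρ-limits: (tanh -1.087593, tanh -0.000381) = (-0.796, 0.000)

(-0.796, 0.000)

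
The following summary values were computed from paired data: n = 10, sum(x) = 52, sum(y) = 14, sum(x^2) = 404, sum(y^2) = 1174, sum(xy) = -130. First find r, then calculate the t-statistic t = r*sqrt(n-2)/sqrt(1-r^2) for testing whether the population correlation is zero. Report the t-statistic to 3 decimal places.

S_xy = nΣxy − ΣxΣy = 10·(-130) − 52·14 = -1300 − 728 = -2028
S_xx = nΣx² − (Σx)² = 10·404 − 52² = 4040 − 2704 = 1336
S_yy = nΣy² − (Σy)² = 10·1174 − 14² = 11740 − 196 = 11544
r = S_xy / √(S_xx·S_yy) = -2028 / √(1336·11544) = -2028 / √15422784 = -2028 / 3927.1853 = -0.5164
t = r·√(n−2)/√(1−r²) = -0.5164·√8 / √(1−0.266669) = -1.460600 / 0.856347 = -1.706

-1.706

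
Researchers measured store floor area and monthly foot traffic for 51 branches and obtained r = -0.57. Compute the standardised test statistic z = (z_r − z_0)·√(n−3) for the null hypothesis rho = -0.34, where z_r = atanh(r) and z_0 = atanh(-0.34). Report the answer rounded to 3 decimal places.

Fisher z: atanh(-0.57) = -0.647523, atanh(-0.34) = -0.354093
z = (z_r − z_0)·√(n−3) = (-0.647523 − (-0.354093))·√48 = -0.293430 · 6.928203 = -2.033

-2.033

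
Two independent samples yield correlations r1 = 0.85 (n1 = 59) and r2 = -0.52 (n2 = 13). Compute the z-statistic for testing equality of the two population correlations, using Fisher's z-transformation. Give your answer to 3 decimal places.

5.338

Fisher z-transforms: z1 = atanh(0.85) = 1.256153, z2 = atanh(-0.52) = -0.576340; difference d = 1.832493
Var(d) = 1/56 + 1/10 = 0.0178571 + 0.1000000 = 0.1178571
z = d/√Var(d) = 1.832493 / √0.1178571 = 1.832493 / 0.343303 = 5.338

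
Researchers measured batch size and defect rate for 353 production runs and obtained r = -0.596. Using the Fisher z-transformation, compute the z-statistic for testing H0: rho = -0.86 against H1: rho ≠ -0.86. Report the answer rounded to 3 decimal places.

11.345

Fisher z: atanh(-0.596) = -0.686920, atanh(-0.86) = -1.293345
z = (z_r − z_0)·√(n−3) = (-0.686920 − (-1.293345))·√350 = 0.606425 · 18.708287 = 11.345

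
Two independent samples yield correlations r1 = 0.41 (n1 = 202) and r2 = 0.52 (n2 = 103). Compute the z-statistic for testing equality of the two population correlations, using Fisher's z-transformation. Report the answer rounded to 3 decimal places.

-1.148

Fisher z-transforms: z1 = atanh(0.41) = 0.435611, z2 = atanh(0.52) = 0.576340; difference d = -0.140729
Var(d) = 1/199 + 1/100 = 0.0050251 + 0.0100000 = 0.0150251
z = d/√Var(d) = -0.140729 / √0.0150251 = -0.140729 / 0.122577 = -1.148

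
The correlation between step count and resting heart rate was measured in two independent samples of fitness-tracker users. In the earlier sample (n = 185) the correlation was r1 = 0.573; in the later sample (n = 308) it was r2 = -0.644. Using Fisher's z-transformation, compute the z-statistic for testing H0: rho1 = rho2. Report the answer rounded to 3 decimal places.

z1 = atanh(0.573) = 0.651978,  z2 = atanh(-0.644) = -0.764978
SE = √(1/(n1−3) + 1/(n2−3)) = √(1/182 + 1/305) = √(0.0054945 + 0.0032787) = √0.0087732 = 0.093665
z = (z1 − z2)/SE = (0.651978 − (-0.764978)) / 0.093665 = 1.416956 / 0.093665 = 15.128

15.128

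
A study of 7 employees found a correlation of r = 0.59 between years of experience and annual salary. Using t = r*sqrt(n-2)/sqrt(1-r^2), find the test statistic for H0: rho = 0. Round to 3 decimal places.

1 − r² = 1 − 0.3481 = 0.6519;  √(1−r²) = 0.807403
√(n−2) = √5 = 2.236068
t = r·√(n−2)/√(1−r²) = 0.59 · 2.236068 / 0.807403 = 1.634

1.634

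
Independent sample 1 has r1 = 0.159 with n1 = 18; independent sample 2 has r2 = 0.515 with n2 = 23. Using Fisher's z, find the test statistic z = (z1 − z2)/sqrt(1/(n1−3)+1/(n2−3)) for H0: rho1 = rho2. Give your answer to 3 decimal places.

-1.198

z1 = atanh(0.159) = 0.160361,  z2 = atanh(0.515) = 0.569511
SE = √(1/(n1−3) + 1/(n2−3)) = √(1/15 + 1/20) = √(0.0666667 + 0.0500000) = √0.1166667 = 0.341565
z = (z1 − z2)/SE = (0.160361 − 0.569511) / 0.341565 = -0.409150 / 0.341565 = -1.198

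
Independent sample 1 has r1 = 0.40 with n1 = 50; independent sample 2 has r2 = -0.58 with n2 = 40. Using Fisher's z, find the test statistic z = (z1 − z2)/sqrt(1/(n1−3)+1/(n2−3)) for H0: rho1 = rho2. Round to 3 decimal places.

4.942

z1 = atanh(0.40) = 0.423649,  z2 = atanh(-0.58) = -0.662463
SE = √(1/(n1−3) + 1/(n2−3)) = √(1/47 + 1/37) = √(0.0212766 + 0.0270270) = √0.0483036 = 0.219781
z = (z1 − z2)/SE = (0.423649 − (-0.662463)) / 0.219781 = 1.086112 / 0.219781 = 4.942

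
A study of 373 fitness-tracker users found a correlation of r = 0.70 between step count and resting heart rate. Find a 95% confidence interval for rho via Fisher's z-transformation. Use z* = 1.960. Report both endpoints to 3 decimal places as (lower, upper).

(0.644, 0.748)

Fisher z: z_r = atanh(r) = ½·ln((1+0.70)/(1−0.70)) = 0.867301
SE(z) = 1/√(n−3) = 1/√370 = 0.051988
95% ⇒ z* = 1.960; margin = 1.960·0.051988 = 0.101896
CI on z-scale: (0.765405, 0.969197)
Back-transform: tanh(0.765405) = 0.644250, tanh(0.969197) = 0.748351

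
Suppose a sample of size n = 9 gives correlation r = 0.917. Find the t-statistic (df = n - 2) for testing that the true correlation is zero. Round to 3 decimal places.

6.082

t = r·√(n−2) / √(1−r²) with r = 0.917, n = 9
  = 0.917·√7 / √(1 − 0.840889)
  = 0.917·2.645751 / 0.398887
  = 2.426154 / 0.398887 = 6.082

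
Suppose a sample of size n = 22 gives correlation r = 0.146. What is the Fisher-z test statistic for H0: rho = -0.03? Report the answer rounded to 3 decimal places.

0.772

Fisher z: atanh(0.146) = 0.147051, atanh(-0.03) = -0.030009
z = (z_r − z_0)·√(n−3) = (0.147051 − (-0.030009))·√19 = 0.177060 · 4.358899 = 0.772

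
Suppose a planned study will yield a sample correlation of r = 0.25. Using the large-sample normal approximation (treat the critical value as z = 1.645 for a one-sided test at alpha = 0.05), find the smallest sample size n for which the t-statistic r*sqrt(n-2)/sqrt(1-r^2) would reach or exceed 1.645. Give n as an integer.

43

r√(n−2)/√(1−r²) ≥ 1.645  ⇔  n−2 ≥ (1.645)²·(1−r²)/r²
(1−r²)/r² = (1−0.0625)/0.0625 = 15.0000
n ≥ 2 + 2.706025·15.0000 = 2 + 40.5904 = 42.5904
⌈42.5904⌉ = 43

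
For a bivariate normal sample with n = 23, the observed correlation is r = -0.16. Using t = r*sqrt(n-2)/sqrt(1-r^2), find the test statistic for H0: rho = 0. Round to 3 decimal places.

-0.743

t = r·√(n−2) / √(1−r²) with r = -0.16, n = 23
  = -0.16·√21 / √(1 − 0.0256)
  = -0.16·4.582576 / 0.987117
  = -0.733212 / 0.987117 = -0.743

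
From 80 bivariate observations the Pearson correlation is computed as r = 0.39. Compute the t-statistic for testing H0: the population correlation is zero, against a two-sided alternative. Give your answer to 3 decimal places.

1 − r² = 1 − 0.1521 = 0.8479;  √(1−r²) = 0.920815
√(n−2) = √78 = 8.831761
t = r·√(n−2)/√(1−r²) = 0.39 · 8.831761 / 0.920815 = 3.741

3.741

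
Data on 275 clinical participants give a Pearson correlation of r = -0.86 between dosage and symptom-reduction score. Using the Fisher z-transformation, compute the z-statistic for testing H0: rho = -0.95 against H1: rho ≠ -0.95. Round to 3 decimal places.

Fisher z: atanh(-0.86) = -1.293345, atanh(-0.95) = -1.831781
z = (z_r − z_0)·√(n−3) = (-1.293345 − (-1.831781))·√272 = 0.538436 · 16.492423 = 8.880

8.880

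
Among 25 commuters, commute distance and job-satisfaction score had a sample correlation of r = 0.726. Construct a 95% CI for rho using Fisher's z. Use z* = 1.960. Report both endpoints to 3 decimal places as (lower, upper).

(0.464, 0.871)

Fisher z: z_r = atanh(r) = ½·ln((1+0.726)/(1−0.726)) = 0.920217
SE(z) = 1/√(n−3) = 1/√22 = 0.213201
95% ⇒ z* = 1.960; margin = 1.960·0.213201 = 0.417874
CI on z-scale: (0.502343, 1.338091)
Back-transform: tanh(0.502343) = 0.463958, tanh(1.338091) = 0.871213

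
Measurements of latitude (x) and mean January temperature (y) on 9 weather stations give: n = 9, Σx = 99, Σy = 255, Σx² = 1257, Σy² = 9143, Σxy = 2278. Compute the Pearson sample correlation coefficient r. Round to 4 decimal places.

-0.9284

Numerator: nΣxy − (Σx)(Σy) = 9·2278 − (99)(255) = -4743
Denominator: √[(nΣx²−(Σx)²)(nΣy²−(Σy)²)]
  nΣx²−(Σx)² = 9·1257 − 9801 = 1512;  nΣy²−(Σy)² = 9·9143 − 65025 = 17262
  √(1512·17262) = √26100144 = 5108.8300
r = -4743 / 5108.8300 = -0.9284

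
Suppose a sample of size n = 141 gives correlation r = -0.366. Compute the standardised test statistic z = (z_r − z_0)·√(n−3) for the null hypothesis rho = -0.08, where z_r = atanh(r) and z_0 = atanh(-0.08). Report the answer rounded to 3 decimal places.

z_r = atanh(-0.366) = -0.383797,  z_0 = atanh(-0.08) = -0.080171
SE = 1/√(n−3) = 1/√138 = 0.085126
z = (z_r − z_0)/SE = (-0.383797 − (-0.080171)) / 0.085126 = -0.303626 / 0.085126 = -3.567

-3.567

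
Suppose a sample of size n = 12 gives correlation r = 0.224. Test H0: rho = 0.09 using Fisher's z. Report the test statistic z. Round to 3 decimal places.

0.413

z_r = atanh(0.224) = 0.227863,  z_0 = atanh(0.09) = 0.090244
SE = 1/√(n−3) = 1/√9 = 0.333333
z = (z_r − z_0)/SE = (0.227863 − 0.090244) / 0.333333 = 0.137619 / 0.333333 = 0.413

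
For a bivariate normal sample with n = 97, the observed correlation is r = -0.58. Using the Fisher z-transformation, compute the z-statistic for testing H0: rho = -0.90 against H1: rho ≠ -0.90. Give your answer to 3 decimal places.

z_r = atanh(-0.58) = -0.662463,  z_0 = atanh(-0.90) = -1.472219
SE = 1/√(n−3) = 1/√94 = 0.103142
z = (z_r − z_0)/SE = (-0.662463 − (-1.472219)) / 0.103142 = 0.809756 / 0.103142 = 7.851

7.851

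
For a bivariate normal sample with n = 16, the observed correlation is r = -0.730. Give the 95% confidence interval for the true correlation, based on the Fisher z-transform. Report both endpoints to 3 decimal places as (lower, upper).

(-0.900, -0.367)

z_r = atanh(-0.730) = -0.928727;  SE = 1/√(n−3) = 1/√13 = 0.277350
z-limits: -0.928727 ± 1.960·0.277350 = -0.928727 ± 0.543606 = [-1.472333, -0.385121]
ρ-limits: (tanh -1.472333, tanh -0.385121) = (-0.900, -0.367)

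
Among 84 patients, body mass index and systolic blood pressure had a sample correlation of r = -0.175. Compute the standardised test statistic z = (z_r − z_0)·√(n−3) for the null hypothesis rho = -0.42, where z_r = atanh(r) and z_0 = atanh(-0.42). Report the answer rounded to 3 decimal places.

2.438

z_r = atanh(-0.175) = -0.176820,  z_0 = atanh(-0.42) = -0.447692
SE = 1/√(n−3) = 1/√81 = 0.111111
z = (z_r − z_0)/SE = (-0.176820 − (-0.447692)) / 0.111111 = 0.270872 / 0.111111 = 2.438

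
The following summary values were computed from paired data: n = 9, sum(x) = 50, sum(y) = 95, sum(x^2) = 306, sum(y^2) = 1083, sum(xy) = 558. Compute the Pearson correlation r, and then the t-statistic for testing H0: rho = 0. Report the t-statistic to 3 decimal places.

2.176

Numerator: nΣxy − (Σx)(Σy) = 9·558 − (50)(95) = 272
Denominator: √[(nΣx²−(Σx)²)(nΣy²−(Σy)²)]
  nΣx²−(Σx)² = 9·306 − 2500 = 254;  nΣy²−(Σy)² = 9·1083 − 9025 = 722
  √(254·722) = √183388 = 428.2383
r = 272 / 428.2383 = 0.6352
t = r·√(n−2)/√(1−r²) = 0.6352·√7 / √(1−0.403479) = 1.680581 / 0.772348 = 2.176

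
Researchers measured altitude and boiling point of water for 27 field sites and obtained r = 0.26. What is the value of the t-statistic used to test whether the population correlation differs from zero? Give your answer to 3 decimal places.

1 − r² = 1 − 0.0676 = 0.9324;  √(1−r²) = 0.965609
√(n−2) = √25 = 5.000000
t = r·√(n−2)/√(1−r²) = 0.26 · 5.000000 / 0.965609 = 1.346

1.346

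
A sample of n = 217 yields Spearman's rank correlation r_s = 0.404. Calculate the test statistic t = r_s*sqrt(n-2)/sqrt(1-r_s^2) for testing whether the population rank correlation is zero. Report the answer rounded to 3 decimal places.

6.476

1 − r_s² = 1 − 0.163216 = 0.836784;  √(1−r_s²) = 0.914759
√(n−2) = √215 = 14.662878
t = r_s·√(n−2)/√(1−r_s²) = 0.404 · 14.662878 / 0.914759 = 6.476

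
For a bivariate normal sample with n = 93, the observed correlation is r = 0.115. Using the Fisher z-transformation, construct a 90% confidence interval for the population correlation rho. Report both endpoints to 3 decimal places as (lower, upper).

Fisher z: z_r = atanh(r) = ½·ln((1+0.115)/(1−0.115)) = 0.115511
SE(z) = 1/√(n−3) = 1/√90 = 0.105409
90% ⇒ z* = 1.645; margin = 1.645·0.105409 = 0.173398
CI on z-scale: (-0.057887, 0.288909)
Back-transform: tanh(-0.057887) = -0.057822, tanh(0.288909) = 0.281130

(-0.058, 0.281)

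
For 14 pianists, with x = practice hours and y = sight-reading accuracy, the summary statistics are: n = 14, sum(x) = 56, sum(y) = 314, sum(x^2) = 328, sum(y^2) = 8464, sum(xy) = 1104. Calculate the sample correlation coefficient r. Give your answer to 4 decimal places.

-0.3953

S_xy = nΣxy − ΣxΣy = 14·1104 − 56·314 = 15456 − 17584 = -2128
S_xx = nΣx² − (Σx)² = 14·328 − 56² = 4592 − 3136 = 1456
S_yy = nΣy² − (Σy)² = 14·8464 − 314² = 118496 − 98596 = 19900
r = S_xy / √(S_xx·S_yy) = -2128 / √(1456·19900) = -2128 / √28974400 = -2128 / 5382.7874 = -0.3953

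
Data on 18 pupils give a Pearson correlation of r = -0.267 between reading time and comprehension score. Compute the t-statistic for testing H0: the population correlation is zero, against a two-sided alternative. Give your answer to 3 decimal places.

1 − r² = 1 − 0.071289 = 0.928711;  √(1−r²) = 0.963697
√(n−2) = √16 = 4.000000
t = r·√(n−2)/√(1−r²) = -0.267 · 4.000000 / 0.963697 = -1.108

-1.108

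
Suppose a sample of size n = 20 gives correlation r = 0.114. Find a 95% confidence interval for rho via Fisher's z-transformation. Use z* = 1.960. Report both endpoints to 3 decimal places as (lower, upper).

(-0.346, 0.530)

z_r = atanh(0.114) = 0.114498;  SE = 1/√(n−3) = 1/√17 = 0.242536
z-limits: 0.114498 ± 1.960·0.242536 = 0.114498 ± 0.475371 = [-0.360873, 0.589869]
ρ-limits: (tanh -0.360873, tanh 0.589869) = (-0.346, 0.530)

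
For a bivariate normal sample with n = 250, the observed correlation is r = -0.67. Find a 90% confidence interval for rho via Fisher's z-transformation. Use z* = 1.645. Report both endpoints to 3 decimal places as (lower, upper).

Fisher z: z_r = atanh(r) = ½·ln((1+(-0.67))/(1−(-0.67))) = -0.810743
SE(z) = 1/√(n−3) = 1/√247 = 0.063628
90% ⇒ z* = 1.645; margin = 1.645·0.063628 = 0.104668
CI on z-scale: (-0.915411, -0.706075)
Back-transform: tanh(-0.915411) = -0.723719, tanh(-0.706075) = -0.608210

(-0.724, -0.608)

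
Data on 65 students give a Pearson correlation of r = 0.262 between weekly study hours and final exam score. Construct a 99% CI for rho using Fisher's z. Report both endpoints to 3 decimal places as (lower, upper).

z_r = atanh(0.262) = 0.268255;  SE = 1/√(n−3) = 1/√62 = 0.127000
z-limits: 0.268255 ± 2.576·0.127000 = 0.268255 ± 0.327152 = [-0.058897, 0.595407]
ρ-limits: (tanh -0.058897, tanh 0.595407) = (-0.059, 0.534)

(-0.059, 0.534)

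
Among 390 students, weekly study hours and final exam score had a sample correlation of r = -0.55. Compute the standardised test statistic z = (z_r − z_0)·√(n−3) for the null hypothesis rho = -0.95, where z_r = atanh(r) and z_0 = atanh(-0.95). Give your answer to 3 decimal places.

Fisher z: atanh(-0.55) = -0.618381, atanh(-0.95) = -1.831781
z = (z_r − z_0)·√(n−3) = (-0.618381 − (-1.831781))·√387 = 1.213400 · 19.672316 = 23.870

23.870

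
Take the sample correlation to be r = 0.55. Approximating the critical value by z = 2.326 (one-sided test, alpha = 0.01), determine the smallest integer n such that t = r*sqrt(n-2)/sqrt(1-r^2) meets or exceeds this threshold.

r√(n−2)/√(1−r²) ≥ 2.326  ⇔  n−2 ≥ (2.326)²·(1−r²)/r²
(1−r²)/r² = (1−0.3025)/0.3025 = 2.3058
n ≥ 2 + 5.410276·2.3058 = 2 + 12.4750 = 14.4750
⌈14.4750⌉ = 15

15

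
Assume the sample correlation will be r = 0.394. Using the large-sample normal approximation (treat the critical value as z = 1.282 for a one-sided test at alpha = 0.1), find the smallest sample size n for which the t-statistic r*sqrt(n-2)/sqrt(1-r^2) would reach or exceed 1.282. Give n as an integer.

11

r√(n−2)/√(1−r²) ≥ 1.282  ⇔  n−2 ≥ (1.282)²·(1−r²)/r²
(1−r²)/r² = (1−0.155236)/0.155236 = 5.4418
n ≥ 2 + 1.643524·5.4418 = 2 + 8.9437 = 10.9437
⌈10.9437⌉ = 11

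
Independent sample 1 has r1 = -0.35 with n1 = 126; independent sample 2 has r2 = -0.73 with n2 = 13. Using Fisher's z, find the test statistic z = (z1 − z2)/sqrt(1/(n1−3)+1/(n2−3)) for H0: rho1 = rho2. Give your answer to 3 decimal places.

1.713

Fisher z-transforms: z1 = atanh(-0.35) = -0.365444, z2 = atanh(-0.73) = -0.928727; difference d = 0.563283
Var(d) = 1/123 + 1/10 = 0.0081301 + 0.1000000 = 0.1081301
z = d/√Var(d) = 0.563283 / √0.1081301 = 0.563283 / 0.328831 = 1.713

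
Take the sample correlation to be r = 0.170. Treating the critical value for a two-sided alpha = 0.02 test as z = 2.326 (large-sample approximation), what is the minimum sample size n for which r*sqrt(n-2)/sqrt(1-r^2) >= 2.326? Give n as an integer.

184

Need r·√(n−2)/√(1−r²) ≥ 2.326
√(n−2) ≥ 2.326·√(1−0.028900) / 0.170 = 2.326·0.985444 / 0.170 = 13.4832
n−2 ≥ 181.7967  ⇒  n ≥ 183.7967
Smallest integer n = 184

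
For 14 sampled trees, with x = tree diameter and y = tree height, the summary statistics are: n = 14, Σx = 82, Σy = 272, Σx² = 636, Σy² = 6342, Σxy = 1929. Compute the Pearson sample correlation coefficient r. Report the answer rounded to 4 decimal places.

S_xy = nΣxy − ΣxΣy = 14·1929 − 82·272 = 27006 − 22304 = 4702
S_xx = nΣx² − (Σx)² = 14·636 − 82² = 8904 − 6724 = 2180
S_yy = nΣy² − (Σy)² = 14·6342 − 272² = 88788 − 73984 = 14804
r = S_xy / √(S_xx·S_yy) = 4702 / √(2180·14804) = 4702 / √32272720 = 4702 / 5680.9084 = 0.8277

0.8277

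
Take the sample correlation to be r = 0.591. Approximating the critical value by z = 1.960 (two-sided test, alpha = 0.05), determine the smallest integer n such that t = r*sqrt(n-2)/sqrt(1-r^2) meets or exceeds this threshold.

10

Need r·√(n−2)/√(1−r²) ≥ 1.960
√(n−2) ≥ 1.960·√(1−0.349281) / 0.591 = 1.960·0.806672 / 0.591 = 2.6753
n−2 ≥ 7.1572  ⇒  n ≥ 9.1572
Smallest integer n = 10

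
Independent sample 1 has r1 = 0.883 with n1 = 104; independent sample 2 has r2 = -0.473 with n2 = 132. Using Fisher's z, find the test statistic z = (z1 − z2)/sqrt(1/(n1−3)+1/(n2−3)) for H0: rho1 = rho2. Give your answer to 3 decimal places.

14.324

z1 = atanh(0.883) = 1.389224,  z2 = atanh(-0.473) = -0.513928
SE = √(1/(n1−3) + 1/(n2−3)) = √(1/101 + 1/129) = √(0.0099010 + 0.0077519) = √0.0176529 = 0.132864
z = (z1 − z2)/SE = (1.389224 − (-0.513928)) / 0.132864 = 1.903152 / 0.132864 = 14.324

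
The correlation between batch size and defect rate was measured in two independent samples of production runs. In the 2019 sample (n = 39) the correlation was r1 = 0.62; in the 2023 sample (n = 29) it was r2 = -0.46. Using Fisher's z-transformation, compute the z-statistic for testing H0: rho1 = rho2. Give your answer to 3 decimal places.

Fisher z-transforms: z1 = atanh(0.62) = 0.725005, z2 = atanh(-0.46) = -0.497311; difference d = 1.222316
Var(d) = 1/36 + 1/26 = 0.0277778 + 0.0384615 = 0.0662393
z = d/√Var(d) = 1.222316 / √0.0662393 = 1.222316 / 0.257370 = 4.749

4.749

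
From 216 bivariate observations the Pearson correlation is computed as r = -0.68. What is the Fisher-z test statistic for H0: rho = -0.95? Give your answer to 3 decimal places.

z_r = atanh(-0.68) = -0.829114,  z_0 = atanh(-0.95) = -1.831781
SE = 1/√(n−3) = 1/√213 = 0.068519
z = (z_r − z_0)/SE = (-0.829114 − (-1.831781)) / 0.068519 = 1.002667 / 0.068519 = 14.633

14.633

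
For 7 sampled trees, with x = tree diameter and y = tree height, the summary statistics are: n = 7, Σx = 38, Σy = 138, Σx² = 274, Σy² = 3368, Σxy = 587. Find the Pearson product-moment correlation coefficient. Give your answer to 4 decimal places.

-0.7744

Numerator: nΣxy − (Σx)(Σy) = 7·587 − (38)(138) = -1135
Denominator: √[(nΣx²−(Σx)²)(nΣy²−(Σy)²)]
  nΣx²−(Σx)² = 7·274 − 1444 = 474;  nΣy²−(Σy)² = 7·3368 − 19044 = 4532
  √(474·4532) = √2148168 = 1465.6630
r = -1135 / 1465.6630 = -0.7744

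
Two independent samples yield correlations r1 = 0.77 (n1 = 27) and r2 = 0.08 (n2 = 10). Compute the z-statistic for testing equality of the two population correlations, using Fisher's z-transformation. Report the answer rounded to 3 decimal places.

2.189

z1 = atanh(0.77) = 1.020328,  z2 = atanh(0.08) = 0.080171
SE = √(1/(n1−3) + 1/(n2−3)) = √(1/24 + 1/7) = √(0.0416667 + 0.1428571) = √0.1845238 = 0.429562
z = (z1 − z2)/SE = (1.020328 − 0.080171) / 0.429562 = 0.940157 / 0.429562 = 2.189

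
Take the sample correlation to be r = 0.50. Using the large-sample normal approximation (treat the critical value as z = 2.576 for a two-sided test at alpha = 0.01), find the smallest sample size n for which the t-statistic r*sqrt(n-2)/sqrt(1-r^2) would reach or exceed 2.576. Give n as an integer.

r√(n−2)/√(1−r²) ≥ 2.576  ⇔  n−2 ≥ (2.576)²·(1−r²)/r²
(1−r²)/r² = (1−0.2500)/0.2500 = 3.0000
n ≥ 2 + 6.635776·3.0000 = 2 + 19.9073 = 21.9073
⌈21.9073⌉ = 22

22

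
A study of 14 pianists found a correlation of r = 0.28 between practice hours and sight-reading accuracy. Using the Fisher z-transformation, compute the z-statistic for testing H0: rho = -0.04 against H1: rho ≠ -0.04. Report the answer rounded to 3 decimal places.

Fisher z: atanh(0.28) = 0.287682, atanh(-0.04) = -0.040021
z = (z_r − z_0)·√(n−3) = (0.287682 − (-0.040021))·√11 = 0.327703 · 3.316625 = 1.087

1.087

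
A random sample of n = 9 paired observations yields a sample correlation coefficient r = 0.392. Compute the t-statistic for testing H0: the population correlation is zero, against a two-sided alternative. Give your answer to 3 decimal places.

1.127

t = r·√(n−2) / √(1−r²) with r = 0.392, n = 9
  = 0.392·√7 / √(1 − 0.153664)
  = 0.392·2.645751 / 0.919965
  = 1.037134 / 0.919965 = 1.127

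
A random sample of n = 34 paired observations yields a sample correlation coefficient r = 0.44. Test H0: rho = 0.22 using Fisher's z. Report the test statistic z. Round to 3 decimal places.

1.384

z_r = atanh(0.44) = 0.472231,  z_0 = atanh(0.22) = 0.223656
SE = 1/√(n−3) = 1/√31 = 0.179605
z = (z_r − z_0)/SE = (0.472231 − 0.223656) / 0.179605 = 0.248575 / 0.179605 = 1.384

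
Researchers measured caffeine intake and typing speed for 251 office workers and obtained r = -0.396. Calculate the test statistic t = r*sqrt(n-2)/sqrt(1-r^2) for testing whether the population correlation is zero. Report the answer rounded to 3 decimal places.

-6.805

1 − r² = 1 − 0.156816 = 0.843184;  √(1−r²) = 0.918251
√(n−2) = √249 = 15.779734
t = r·√(n−2)/√(1−r²) = -0.396 · 15.779734 / 0.918251 = -6.805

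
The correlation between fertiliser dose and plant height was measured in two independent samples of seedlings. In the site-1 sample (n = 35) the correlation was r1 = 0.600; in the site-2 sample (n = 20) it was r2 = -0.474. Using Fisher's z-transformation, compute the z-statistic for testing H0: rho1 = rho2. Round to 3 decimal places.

4.026

Fisher z-transforms: z1 = atanh(0.600) = 0.693147, z2 = atanh(-0.474) = -0.515217; difference d = 1.208364
Var(d) = 1/32 + 1/17 = 0.0312500 + 0.0588235 = 0.0900735
z = d/√Var(d) = 1.208364 / √0.0900735 = 1.208364 / 0.300122 = 4.026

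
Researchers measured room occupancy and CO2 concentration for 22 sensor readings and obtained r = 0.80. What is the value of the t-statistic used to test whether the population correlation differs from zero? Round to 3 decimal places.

1 − r² = 1 − 0.6400 = 0.3600;  √(1−r²) = 0.600000
√(n−2) = √20 = 4.472136
t = r·√(n−2)/√(1−r²) = 0.80 · 4.472136 / 0.600000 = 5.963

5.963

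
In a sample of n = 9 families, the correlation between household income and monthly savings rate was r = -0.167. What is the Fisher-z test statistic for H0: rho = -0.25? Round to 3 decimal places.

z_r = atanh(-0.167) = -0.168579,  z_0 = atanh(-0.25) = -0.255413
SE = 1/√(n−3) = 1/√6 = 0.408248
z = (z_r − z_0)/SE = (-0.168579 − (-0.255413)) / 0.408248 = 0.086834 / 0.408248 = 0.213

0.213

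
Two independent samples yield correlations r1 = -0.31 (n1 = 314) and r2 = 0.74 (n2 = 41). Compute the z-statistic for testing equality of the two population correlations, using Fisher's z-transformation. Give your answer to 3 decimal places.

-7.396

Fisher z-transforms: z1 = atanh(-0.31) = -0.320545, z2 = atanh(0.74) = 0.950479; difference d = -1.271024
Var(d) = 1/311 + 1/38 = 0.0032154 + 0.0263158 = 0.0295312
z = d/√Var(d) = -1.271024 / √0.0295312 = -1.271024 / 0.171846 = -7.396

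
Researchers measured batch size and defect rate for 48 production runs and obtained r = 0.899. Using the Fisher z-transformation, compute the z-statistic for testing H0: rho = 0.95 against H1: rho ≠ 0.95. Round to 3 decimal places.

z_r = atanh(0.899) = 1.466981,  z_0 = atanh(0.95) = 1.831781
SE = 1/√(n−3) = 1/√45 = 0.149071
z = (z_r − z_0)/SE = (1.466981 − 1.831781) / 0.149071 = -0.364800 / 0.149071 = -2.447

-2.447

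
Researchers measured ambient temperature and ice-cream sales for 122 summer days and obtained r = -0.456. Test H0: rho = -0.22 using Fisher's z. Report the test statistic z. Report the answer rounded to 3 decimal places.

Fisher z: atanh(-0.456) = -0.492249, atanh(-0.22) = -0.223656
z = (z_r − z_0)·√(n−3) = (-0.492249 − (-0.223656))·√119 = -0.268593 · 10.908712 = -2.930

-2.930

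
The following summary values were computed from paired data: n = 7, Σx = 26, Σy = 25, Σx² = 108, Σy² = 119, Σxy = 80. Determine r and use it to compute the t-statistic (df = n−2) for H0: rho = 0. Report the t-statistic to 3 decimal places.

S_xy = nΣxy − ΣxΣy = 7·80 − 26·25 = 560 − 650 = -90
S_xx = nΣx² − (Σx)² = 7·108 − 26² = 756 − 676 = 80
S_yy = nΣy² − (Σy)² = 7·119 − 25² = 833 − 625 = 208
r = S_xy / √(S_xx·S_yy) = -90 / √(80·208) = -90 / √16640 = -90 / 128.9961 = -0.6977
t = r·√(n−2)/√(1−r²) = -0.6977·√5 / √(1−0.486785) = -1.560105 / 0.716390 = -2.178

-2.178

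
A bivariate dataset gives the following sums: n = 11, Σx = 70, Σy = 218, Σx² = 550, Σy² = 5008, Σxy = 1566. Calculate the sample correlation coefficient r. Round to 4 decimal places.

Numerator: nΣxy − (Σx)(Σy) = 11·1566 − (70)(218) = 1966
Denominator: √[(nΣx²−(Σx)²)(nΣy²−(Σy)²)]
  nΣx²−(Σx)² = 11·550 − 4900 = 1150;  nΣy²−(Σy)² = 11·5008 − 47524 = 7564
  √(1150·7564) = √8698600 = 2949.3389
r = 1966 / 2949.3389 = 0.6666

0.6666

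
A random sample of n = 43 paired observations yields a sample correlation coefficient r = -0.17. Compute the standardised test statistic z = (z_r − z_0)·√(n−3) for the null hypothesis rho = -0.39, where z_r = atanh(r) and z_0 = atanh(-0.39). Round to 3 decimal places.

Fisher z: atanh(-0.17) = -0.171667, atanh(-0.39) = -0.411800
z = (z_r − z_0)·√(n−3) = (-0.171667 − (-0.411800))·√40 = 0.240133 · 6.324555 = 1.519

1.519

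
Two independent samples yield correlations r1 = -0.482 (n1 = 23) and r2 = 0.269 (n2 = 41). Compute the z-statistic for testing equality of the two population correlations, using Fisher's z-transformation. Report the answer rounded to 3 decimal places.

-2.901

z1 = atanh(-0.482) = -0.525586,  z2 = atanh(0.269) = 0.275786
SE = √(1/(n1−3) + 1/(n2−3)) = √(1/20 + 1/38) = √(0.0500000 + 0.0263158) = √0.0763158 = 0.276253
z = (z1 − z2)/SE = (-0.525586 − 0.275786) / 0.276253 = -0.801372 / 0.276253 = -2.901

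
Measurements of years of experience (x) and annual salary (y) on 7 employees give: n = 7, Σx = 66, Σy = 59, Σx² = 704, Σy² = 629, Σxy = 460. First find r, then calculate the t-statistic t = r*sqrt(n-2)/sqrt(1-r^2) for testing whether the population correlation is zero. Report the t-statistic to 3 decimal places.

-5.574

Numerator: nΣxy − (Σx)(Σy) = 7·460 − (66)(59) = -674
Denominator: √[(nΣx²−(Σx)²)(nΣy²−(Σy)²)]
  nΣx²−(Σx)² = 7·704 − 4356 = 572;  nΣy²−(Σy)² = 7·629 − 3481 = 922
  √(572·922) = √527384 = 726.2121
r = -674 / 726.2121 = -0.9281
t = r·√(n−2)/√(1−r²) = -0.9281·√5 / √(1−0.861370) = -2.075295 / 0.372330 = -5.574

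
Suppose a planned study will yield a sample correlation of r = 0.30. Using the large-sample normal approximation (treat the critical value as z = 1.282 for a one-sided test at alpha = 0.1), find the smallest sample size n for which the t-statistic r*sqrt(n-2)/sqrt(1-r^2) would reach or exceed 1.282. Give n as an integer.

Need r·√(n−2)/√(1−r²) ≥ 1.282
√(n−2) ≥ 1.282·√(1−0.0900) / 0.30 = 1.282·0.953939 / 0.30 = 4.0765
n−2 ≥ 16.6179  ⇒  n ≥ 18.6179
Smallest integer n = 19

19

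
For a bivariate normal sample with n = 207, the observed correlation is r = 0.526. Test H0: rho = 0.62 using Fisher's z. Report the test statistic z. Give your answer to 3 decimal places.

Fisher z: atanh(0.526) = 0.584599, atanh(0.62) = 0.725005
z = (z_r − z_0)·√(n−3) = (0.584599 − 0.725005)·√204 = -0.140406 · 14.282857 = -2.005

-2.005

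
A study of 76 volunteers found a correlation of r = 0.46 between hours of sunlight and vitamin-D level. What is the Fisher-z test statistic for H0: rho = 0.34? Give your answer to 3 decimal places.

z_r = atanh(0.46) = 0.497311,  z_0 = atanh(0.34) = 0.354093
SE = 1/√(n−3) = 1/√73 = 0.117041
z = (z_r − z_0)/SE = (0.497311 − 0.354093) / 0.117041 = 0.143218 / 0.117041 = 1.224

1.224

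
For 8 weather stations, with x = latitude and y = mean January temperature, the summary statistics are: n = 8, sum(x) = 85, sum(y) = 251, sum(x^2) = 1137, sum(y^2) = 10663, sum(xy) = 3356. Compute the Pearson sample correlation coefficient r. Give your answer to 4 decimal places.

S_xy = nΣxy − ΣxΣy = 8·3356 − 85·251 = 26848 − 21335 = 5513
S_xx = nΣx² − (Σx)² = 8·1137 − 85² = 9096 − 7225 = 1871
S_yy = nΣy² − (Σy)² = 8·10663 − 251² = 85304 − 63001 = 22303
r = S_xy / √(S_xx·S_yy) = 5513 / √(1871·22303) = 5513 / √41728913 = 5513 / 6459.7920 = 0.8534

0.8534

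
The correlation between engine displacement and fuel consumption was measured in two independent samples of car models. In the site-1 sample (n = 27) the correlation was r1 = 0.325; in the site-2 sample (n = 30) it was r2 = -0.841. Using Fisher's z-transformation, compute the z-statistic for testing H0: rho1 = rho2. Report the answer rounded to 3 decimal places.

5.567

z1 = atanh(0.325) = 0.337228,  z2 = atanh(-0.841) = -1.224580
SE = √(1/(n1−3) + 1/(n2−3)) = √(1/24 + 1/27) = √(0.0416667 + 0.0370370) = √0.0787037 = 0.280542
z = (z1 − z2)/SE = (0.337228 − (-1.224580)) / 0.280542 = 1.561808 / 0.280542 = 5.567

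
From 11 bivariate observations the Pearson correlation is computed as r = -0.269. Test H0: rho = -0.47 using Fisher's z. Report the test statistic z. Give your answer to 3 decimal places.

0.663

Fisher z: atanh(-0.269) = -0.275786, atanh(-0.47) = -0.510070
z = (z_r − z_0)·√(n−3) = (-0.275786 − (-0.510070))·√8 = 0.234284 · 2.828427 = 0.663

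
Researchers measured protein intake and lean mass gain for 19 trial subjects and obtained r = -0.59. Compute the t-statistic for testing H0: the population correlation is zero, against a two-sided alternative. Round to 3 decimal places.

-3.013

1 − r² = 1 − 0.3481 = 0.6519;  √(1−r²) = 0.807403
√(n−2) = √17 = 4.123106
t = r·√(n−2)/√(1−r²) = -0.59 · 4.123106 / 0.807403 = -3.013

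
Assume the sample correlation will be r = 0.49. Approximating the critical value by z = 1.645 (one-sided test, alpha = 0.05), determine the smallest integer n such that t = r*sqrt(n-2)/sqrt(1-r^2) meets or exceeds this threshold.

11

Need r·√(n−2)/√(1−r²) ≥ 1.645
√(n−2) ≥ 1.645·√(1−0.2401) / 0.49 = 1.645·0.871722 / 0.49 = 2.9265
n−2 ≥ 8.5644  ⇒  n ≥ 10.5644
Smallest integer n = 11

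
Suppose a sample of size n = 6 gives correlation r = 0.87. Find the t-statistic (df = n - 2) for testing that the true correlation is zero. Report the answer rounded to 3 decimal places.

3.529

1 − r² = 1 − 0.7569 = 0.2431;  √(1−r²) = 0.493052
√(n−2) = √4 = 2.000000
t = r·√(n−2)/√(1−r²) = 0.87 · 2.000000 / 0.493052 = 3.529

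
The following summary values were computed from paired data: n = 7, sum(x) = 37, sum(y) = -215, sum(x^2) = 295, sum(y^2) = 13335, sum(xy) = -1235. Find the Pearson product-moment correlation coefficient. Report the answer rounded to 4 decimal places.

Numerator: nΣxy − (Σx)(Σy) = 7·(-1235) − (37)(-215) = -690
Denominator: √[(nΣx²−(Σx)²)(nΣy²−(Σy)²)]
  nΣx²−(Σx)² = 7·295 − 1369 = 696;  nΣy²−(Σy)² = 7·13335 − 46225 = 47120
  √(696·47120) = √32795520 = 5726.7373
r = -690 / 5726.7373 = -0.1205

-0.1205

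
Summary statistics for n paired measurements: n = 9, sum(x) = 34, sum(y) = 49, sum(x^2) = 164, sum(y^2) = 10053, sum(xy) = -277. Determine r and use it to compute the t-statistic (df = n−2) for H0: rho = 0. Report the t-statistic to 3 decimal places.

-3.335

Numerator: nΣxy − (Σx)(Σy) = 9·(-277) − (34)(49) = -4159
Denominator: √[(nΣx²−(Σx)²)(nΣy²−(Σy)²)]
  nΣx²−(Σx)² = 9·164 − 1156 = 320;  nΣy²−(Σy)² = 9·10053 − 2401 = 88076
  √(320·88076) = √28184320 = 5308.8907
r = -4159 / 5308.8907 = -0.7834
t = r·√(n−2)/√(1−r²) = -0.7834·√7 / √(1−0.613716) = -2.072682 / 0.621517 = -3.335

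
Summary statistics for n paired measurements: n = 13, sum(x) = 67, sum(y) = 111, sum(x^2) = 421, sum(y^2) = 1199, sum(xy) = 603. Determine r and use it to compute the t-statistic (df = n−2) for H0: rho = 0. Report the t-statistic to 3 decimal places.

S_xy = nΣxy − ΣxΣy = 13·603 − 67·111 = 7839 − 7437 = 402
S_xx = nΣx² − (Σx)² = 13·421 − 67² = 5473 − 4489 = 984
S_yy = nΣy² − (Σy)² = 13·1199 − 111² = 15587 − 12321 = 3266
r = S_xy / √(S_xx·S_yy) = 402 / √(984·3266) = 402 / √3213744 = 402 / 1792.6918 = 0.2242
t = r·√(n−2)/√(1−r²) = 0.2242·√11 / √(1−0.050266) = 0.743587 / 0.974543 = 0.763

0.763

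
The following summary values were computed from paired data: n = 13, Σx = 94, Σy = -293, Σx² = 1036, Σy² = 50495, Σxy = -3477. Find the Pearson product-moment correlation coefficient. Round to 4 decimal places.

Numerator: nΣxy − (Σx)(Σy) = 13·(-3477) − (94)(-293) = -17659
Denominator: √[(nΣx²−(Σx)²)(nΣy²−(Σy)²)]
  nΣx²−(Σx)² = 13·1036 − 8836 = 4632;  nΣy²−(Σy)² = 13·50495 − 85849 = 570586
  √(4632·570586) = √2642954352 = 51409.6718
r = -17659 / 51409.6718 = -0.3435

-0.3435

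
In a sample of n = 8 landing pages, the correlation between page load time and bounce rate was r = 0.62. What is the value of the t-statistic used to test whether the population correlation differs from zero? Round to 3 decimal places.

t = r·√(n−2) / √(1−r²) with r = 0.62, n = 8
  = 0.62·√6 / √(1 − 0.3844)
  = 0.62·2.449490 / 0.784602
  = 1.518684 / 0.784602 = 1.936

1.936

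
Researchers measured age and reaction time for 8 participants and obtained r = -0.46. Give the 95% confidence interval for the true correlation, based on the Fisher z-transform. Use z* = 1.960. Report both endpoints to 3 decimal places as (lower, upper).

z_r = atanh(-0.46) = -0.497311;  SE = 1/√(n−3) = 1/√5 = 0.447214
z-limits: -0.497311 ± 1.960·0.447214 = -0.497311 ± 0.876539 = [-1.373850, 0.379228]
ρ-limits: (tanh -1.373850, tanh 0.379228) = (-0.880, 0.362)

(-0.880, 0.362)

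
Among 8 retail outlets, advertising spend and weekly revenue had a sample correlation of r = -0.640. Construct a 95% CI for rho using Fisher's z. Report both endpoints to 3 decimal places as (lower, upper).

Fisher z: z_r = atanh(r) = ½·ln((1+(-0.640))/(1−(-0.640))) = -0.758174
SE(z) = 1/√(n−3) = 1/√5 = 0.447214
95% ⇒ z* = 1.960; margin = 1.960·0.447214 = 0.876539
CI on z-scale: (-1.634713, 0.118365)
Back-transform: tanh(-1.634713) = -0.926730, tanh(0.118365) = 0.117815

(-0.927, 0.118)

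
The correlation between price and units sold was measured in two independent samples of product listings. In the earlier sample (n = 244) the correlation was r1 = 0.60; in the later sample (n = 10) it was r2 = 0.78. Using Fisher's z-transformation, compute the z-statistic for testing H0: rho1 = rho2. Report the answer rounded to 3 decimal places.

Fisher z-transforms: z1 = atanh(0.60) = 0.693147, z2 = atanh(0.78) = 1.045371; difference d = -0.352224
Var(d) = 1/241 + 1/7 = 0.0041494 + 0.1428571 = 0.1470065
z = d/√Var(d) = -0.352224 / √0.1470065 = -0.352224 / 0.383414 = -0.919

-0.919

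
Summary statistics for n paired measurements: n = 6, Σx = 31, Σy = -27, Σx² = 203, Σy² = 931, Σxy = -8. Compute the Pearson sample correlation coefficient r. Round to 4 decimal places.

Numerator: nΣxy − (Σx)(Σy) = 6·(-8) − (31)(-27) = 789
Denominator: √[(nΣx²−(Σx)²)(nΣy²−(Σy)²)]
  nΣx²−(Σx)² = 6·203 − 961 = 257;  nΣy²−(Σy)² = 6·931 − 729 = 4857
  √(257·4857) = √1248249 = 1117.2506
r = 789 / 1117.2506 = 0.7062

0.7062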